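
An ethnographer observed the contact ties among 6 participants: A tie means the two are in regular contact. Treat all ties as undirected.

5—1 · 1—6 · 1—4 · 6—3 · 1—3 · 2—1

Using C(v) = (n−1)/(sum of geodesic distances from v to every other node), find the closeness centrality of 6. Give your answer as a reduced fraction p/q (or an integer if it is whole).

5/8

Distances from 6: 1:1, 2:2, 3:1, 4:2, 5:2. Sum = 8.
n = 6, so closeness = 5/8.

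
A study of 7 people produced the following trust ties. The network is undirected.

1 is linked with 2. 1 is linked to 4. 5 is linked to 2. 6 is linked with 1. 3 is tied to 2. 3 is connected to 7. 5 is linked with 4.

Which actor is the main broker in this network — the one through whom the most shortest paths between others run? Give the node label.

Unnormalized betweenness of each node: 1:13/2, 2:9, 3:5, 4:1, 5:3/2, 6:0, 7:0.
2 has the largest value, 9, making it the main broker — the node through which the most shortest paths run.

2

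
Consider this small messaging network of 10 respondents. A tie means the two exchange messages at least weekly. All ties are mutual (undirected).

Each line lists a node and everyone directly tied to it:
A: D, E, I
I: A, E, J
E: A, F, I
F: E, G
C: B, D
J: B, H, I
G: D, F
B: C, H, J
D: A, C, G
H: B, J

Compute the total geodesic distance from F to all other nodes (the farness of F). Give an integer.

Distances from F: A:2, B:4, C:3, D:2, E:1, G:1, H:4, I:2, J:3.
Sum = 2 + 4 + 3 + 2 + 1 + 1 + 4 + 2 + 3 = 22.

22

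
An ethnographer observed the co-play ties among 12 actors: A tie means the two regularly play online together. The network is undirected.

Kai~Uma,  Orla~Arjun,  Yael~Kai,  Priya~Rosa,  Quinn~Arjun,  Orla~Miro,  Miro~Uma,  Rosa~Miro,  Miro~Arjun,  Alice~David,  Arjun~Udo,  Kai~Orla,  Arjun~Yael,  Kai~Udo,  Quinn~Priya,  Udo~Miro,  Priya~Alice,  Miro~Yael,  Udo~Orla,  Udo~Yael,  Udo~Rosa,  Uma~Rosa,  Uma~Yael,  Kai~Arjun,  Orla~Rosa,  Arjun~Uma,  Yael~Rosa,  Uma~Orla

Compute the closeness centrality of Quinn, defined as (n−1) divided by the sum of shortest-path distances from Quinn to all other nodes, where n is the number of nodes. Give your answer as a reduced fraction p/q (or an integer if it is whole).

11/21

Distances from Quinn: Alice:2, Arjun:1, David:3, Kai:2, Miro:2, Orla:2, Priya:1, Rosa:2, Udo:2, Uma:2, Yael:2. Sum = 21.
n = 12, so closeness = 11/21.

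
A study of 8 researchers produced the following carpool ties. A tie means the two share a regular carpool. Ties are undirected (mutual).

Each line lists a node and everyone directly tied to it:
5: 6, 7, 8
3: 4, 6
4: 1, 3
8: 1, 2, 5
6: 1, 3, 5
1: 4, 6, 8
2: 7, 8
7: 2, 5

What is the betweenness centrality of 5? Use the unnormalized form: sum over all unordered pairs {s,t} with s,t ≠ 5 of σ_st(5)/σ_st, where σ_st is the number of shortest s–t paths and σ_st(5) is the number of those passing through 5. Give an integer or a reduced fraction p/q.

71/12

Pairs whose geodesics pass through 5 — 6–8: 1/2; 6–2: 2/3; 6–7: 1; 3–8: 1/3; 3–2: 2/4; 3–7: 1; 4–7: 3/4; 1–7: 2/3; 8–7: 1/2.
All other pairs contribute 0.
Summing the contributions gives betweenness(5) = 71/12.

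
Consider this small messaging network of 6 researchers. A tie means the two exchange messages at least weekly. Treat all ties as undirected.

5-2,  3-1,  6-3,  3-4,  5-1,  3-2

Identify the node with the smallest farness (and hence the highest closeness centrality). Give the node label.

3

Farness (sum of distances to all others) for each node — 1:8, 2:8, 3:6, 4:10, 5:10, 6:10.
The smallest farness is 6, for 3, so 3 has the highest closeness.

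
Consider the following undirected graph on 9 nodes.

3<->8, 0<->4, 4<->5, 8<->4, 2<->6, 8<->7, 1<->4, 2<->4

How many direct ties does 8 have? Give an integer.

8 is directly tied to 3, 4, and 7. That is 3 neighbors, so the degree of 8 is 3.

3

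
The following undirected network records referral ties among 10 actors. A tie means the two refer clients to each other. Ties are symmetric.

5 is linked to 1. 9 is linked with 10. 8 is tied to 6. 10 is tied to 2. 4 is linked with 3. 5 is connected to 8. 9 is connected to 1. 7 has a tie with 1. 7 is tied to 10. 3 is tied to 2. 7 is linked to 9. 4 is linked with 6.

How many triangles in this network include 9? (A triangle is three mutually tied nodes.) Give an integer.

9's neighbors: 1, 7, and 10.
Neighbor pairs that are themselves tied: 9–1–7; 9–7–10. Each forms one triangle with 9, for 2 in total.

2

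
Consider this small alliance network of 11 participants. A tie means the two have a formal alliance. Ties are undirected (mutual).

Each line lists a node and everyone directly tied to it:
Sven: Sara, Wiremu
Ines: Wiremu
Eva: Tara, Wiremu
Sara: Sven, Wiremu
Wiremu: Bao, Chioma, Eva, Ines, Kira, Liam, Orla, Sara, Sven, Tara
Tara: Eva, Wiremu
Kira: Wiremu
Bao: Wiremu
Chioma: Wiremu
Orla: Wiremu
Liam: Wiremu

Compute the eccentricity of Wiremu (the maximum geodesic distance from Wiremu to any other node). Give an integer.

1

Distances from Wiremu: Bao:1, Chioma:1, Eva:1, Ines:1, Kira:1, Liam:1, Orla:1, Sara:1, Sven:1, Tara:1.
The largest is 1 (to Liam, Sara, Kira, Chioma, Eva, Ines, Sven, Tara, Orla, and Bao), so the eccentricity of Wiremu is 1.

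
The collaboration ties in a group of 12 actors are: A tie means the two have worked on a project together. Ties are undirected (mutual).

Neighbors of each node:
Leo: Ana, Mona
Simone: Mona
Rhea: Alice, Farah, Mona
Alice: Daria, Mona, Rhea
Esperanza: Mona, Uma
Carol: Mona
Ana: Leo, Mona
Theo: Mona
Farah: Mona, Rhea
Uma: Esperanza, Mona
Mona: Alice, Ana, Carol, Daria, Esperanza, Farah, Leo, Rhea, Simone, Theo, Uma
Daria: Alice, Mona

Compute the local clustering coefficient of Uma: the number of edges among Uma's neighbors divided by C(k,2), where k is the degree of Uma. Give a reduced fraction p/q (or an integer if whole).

Uma's neighbors: Esperanza and Mona (k = 2).
Possible neighbor pairs: C(2,2) = 1. Edges among them: Esperanza–Mona → e = 1.
Clustering(Uma) = 1/1.

1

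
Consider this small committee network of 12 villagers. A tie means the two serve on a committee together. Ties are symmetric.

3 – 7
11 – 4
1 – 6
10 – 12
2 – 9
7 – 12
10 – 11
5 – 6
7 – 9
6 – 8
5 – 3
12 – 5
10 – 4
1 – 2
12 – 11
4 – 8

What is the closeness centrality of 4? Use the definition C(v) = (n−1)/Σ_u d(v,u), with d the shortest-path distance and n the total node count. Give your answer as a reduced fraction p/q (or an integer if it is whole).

Distances from 4: 1:3, 2:4, 3:4, 5:3, 6:2, 7:3, 8:1, 9:4, 10:1, 11:1, 12:2. Sum = 28.
n = 12, so closeness = 11/28.

11/28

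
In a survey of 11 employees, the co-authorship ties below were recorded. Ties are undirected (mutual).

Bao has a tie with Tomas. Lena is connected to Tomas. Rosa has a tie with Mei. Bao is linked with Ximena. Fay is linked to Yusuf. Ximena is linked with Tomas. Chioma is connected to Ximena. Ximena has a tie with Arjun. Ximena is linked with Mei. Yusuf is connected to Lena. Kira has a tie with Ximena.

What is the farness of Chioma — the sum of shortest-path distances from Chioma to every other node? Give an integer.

26

Distances from Chioma: Arjun:2, Bao:2, Fay:5, Kira:2, Lena:3, Mei:2, Rosa:3, Tomas:2, Ximena:1, Yusuf:4.
Sum = 2 + 2 + 5 + 2 + 3 + 2 + 3 + 2 + 1 + 4 = 26.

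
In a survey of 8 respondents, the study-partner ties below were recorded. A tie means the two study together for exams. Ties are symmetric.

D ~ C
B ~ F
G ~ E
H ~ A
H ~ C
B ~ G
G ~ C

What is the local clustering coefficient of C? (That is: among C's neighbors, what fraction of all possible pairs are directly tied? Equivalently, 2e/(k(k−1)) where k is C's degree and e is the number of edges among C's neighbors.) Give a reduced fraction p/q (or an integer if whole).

0

C's neighbors: D, G, and H (k = 3).
Possible neighbor pairs: C(3,2) = 3. Edges among them: none → e = 0.
Clustering(C) = 0/3 = 0.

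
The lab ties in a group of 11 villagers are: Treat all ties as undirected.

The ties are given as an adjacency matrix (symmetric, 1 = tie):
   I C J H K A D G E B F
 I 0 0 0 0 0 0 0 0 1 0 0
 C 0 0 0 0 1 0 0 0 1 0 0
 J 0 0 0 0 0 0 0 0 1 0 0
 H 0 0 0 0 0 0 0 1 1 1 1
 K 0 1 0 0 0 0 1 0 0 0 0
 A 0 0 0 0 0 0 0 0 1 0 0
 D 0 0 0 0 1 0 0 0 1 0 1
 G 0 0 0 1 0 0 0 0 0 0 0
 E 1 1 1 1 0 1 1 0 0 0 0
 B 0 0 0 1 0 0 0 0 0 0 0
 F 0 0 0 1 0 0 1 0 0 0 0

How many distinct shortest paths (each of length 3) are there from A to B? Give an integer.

The shortest distance is 3, and the only length-3 path is A–E–H–B. So there is exactly 1 shortest path.

1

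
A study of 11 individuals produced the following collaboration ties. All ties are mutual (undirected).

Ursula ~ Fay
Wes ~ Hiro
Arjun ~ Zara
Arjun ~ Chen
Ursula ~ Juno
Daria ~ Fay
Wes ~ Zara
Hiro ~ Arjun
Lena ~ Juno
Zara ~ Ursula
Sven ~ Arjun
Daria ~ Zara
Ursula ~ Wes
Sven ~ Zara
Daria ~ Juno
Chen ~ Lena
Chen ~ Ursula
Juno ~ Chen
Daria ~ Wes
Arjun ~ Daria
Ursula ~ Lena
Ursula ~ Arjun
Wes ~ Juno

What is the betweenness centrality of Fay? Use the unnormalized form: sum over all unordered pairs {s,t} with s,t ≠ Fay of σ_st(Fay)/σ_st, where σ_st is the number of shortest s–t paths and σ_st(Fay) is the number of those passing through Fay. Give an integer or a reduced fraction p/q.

1/5

Pairs whose geodesics pass through Fay — Daria–Ursula: 1/5.
All other pairs contribute 0.
Summing the contributions gives betweenness(Fay) = 1/5.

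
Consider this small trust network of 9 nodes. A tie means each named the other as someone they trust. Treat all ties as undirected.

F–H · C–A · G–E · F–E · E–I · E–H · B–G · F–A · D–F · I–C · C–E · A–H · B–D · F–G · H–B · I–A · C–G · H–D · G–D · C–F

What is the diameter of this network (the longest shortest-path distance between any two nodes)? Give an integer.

3

Eccentricity of each node (its greatest distance to any other): A:2, B:3, C:2, D:3, E:2, F:2, G:2, H:2, I:3.
The maximum eccentricity is 3, realized for instance by the pair B–I via B – H – E – I. So the diameter is 3.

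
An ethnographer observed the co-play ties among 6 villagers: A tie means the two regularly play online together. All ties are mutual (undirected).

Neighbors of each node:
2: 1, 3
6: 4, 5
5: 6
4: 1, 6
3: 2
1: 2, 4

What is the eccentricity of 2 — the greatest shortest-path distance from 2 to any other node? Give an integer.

Distances from 2: 1:1, 3:1, 4:2, 5:4, 6:3.
The largest is 4 (to 5), so the eccentricity of 2 is 4.

4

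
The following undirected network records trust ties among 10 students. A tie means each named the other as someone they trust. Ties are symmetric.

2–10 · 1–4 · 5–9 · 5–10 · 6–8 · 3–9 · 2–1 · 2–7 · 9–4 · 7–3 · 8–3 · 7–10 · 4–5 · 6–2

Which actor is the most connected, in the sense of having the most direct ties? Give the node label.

2

Degrees — 1:2, 2:4, 3:3, 4:3, 5:3, 6:2, 7:3, 8:2, 9:3, 10:3.
The maximum is 4, attained only by 2.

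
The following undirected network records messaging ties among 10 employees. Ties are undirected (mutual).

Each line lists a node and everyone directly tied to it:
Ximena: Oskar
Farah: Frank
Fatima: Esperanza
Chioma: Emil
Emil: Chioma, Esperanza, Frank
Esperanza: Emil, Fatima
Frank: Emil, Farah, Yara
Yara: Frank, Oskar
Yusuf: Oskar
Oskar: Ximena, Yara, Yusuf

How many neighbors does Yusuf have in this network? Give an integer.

1

Yusuf is directly tied to Oskar. That is 1 neighbor, so the degree of Yusuf is 1.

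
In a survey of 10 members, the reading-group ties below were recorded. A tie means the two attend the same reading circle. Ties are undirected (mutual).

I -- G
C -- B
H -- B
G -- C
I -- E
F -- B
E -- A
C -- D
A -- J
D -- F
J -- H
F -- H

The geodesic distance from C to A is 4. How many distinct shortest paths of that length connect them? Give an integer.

2

The shortest distance is 4. The length-4 paths are: C–G–I–E–A; C–B–H–J–A.
That gives 2 distinct shortest paths.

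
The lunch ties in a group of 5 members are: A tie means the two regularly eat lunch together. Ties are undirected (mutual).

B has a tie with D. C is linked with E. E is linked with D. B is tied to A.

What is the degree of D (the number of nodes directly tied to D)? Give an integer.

D is directly tied to B and E. That is 2 neighbors, so the degree of D is 2.

2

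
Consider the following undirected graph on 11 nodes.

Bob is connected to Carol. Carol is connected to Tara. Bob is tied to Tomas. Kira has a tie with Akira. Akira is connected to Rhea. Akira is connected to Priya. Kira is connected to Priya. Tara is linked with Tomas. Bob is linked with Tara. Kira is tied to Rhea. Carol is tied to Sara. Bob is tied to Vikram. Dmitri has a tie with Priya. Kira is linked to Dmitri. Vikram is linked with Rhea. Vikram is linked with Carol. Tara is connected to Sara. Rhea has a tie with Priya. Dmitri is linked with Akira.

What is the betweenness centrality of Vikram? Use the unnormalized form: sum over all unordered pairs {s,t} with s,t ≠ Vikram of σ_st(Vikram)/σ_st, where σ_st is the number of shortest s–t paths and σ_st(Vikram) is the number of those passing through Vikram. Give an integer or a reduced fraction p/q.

25

Pairs whose geodesics pass through Vikram — Tomas–Rhea: 1; Tomas–Priya: 1; Tomas–Kira: 1; Tomas–Akira: 1; Tomas–Dmitri: 3/3; Carol–Rhea: 1; Carol–Priya: 1; Carol–Kira: 1; Carol–Akira: 1; Carol–Dmitri: 3/3; Tara–Rhea: 2/2; Tara–Priya: 2/2; Tara–Kira: 2/2; Tara–Akira: 2/2 … (+11 more pairs).
All other pairs contribute 0.
Summing the contributions gives betweenness(Vikram) = 25.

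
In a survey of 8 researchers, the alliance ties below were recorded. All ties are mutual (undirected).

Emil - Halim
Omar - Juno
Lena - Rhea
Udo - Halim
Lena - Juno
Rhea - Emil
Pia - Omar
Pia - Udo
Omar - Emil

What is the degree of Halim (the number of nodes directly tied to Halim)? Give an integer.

2

Halim is directly tied to Emil and Udo. That is 2 neighbors, so the degree of Halim is 2.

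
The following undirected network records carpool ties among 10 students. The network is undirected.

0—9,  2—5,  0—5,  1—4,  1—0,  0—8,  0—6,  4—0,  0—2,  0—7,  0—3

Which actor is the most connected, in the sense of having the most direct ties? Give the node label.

0

Degrees — 0:9, 1:2, 2:2, 3:1, 4:2, 5:2, 6:1, 7:1, 8:1, 9:1.
The maximum is 9, attained only by 0.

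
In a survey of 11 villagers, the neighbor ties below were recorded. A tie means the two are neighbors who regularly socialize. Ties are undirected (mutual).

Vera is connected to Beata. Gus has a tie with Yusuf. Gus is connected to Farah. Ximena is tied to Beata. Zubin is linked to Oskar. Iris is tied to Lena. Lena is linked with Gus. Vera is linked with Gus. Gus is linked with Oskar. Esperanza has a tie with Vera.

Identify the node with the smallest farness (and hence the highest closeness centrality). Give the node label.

Farness (sum of distances to all others) for each node — Beata:26, Esperanza:28, Farah:25, Gus:16, Iris:32, Lena:23, Oskar:23, Vera:19, Ximena:35, Yusuf:25, Zubin:32.
The smallest farness is 16, for Gus, so Gus has the highest closeness.

Gus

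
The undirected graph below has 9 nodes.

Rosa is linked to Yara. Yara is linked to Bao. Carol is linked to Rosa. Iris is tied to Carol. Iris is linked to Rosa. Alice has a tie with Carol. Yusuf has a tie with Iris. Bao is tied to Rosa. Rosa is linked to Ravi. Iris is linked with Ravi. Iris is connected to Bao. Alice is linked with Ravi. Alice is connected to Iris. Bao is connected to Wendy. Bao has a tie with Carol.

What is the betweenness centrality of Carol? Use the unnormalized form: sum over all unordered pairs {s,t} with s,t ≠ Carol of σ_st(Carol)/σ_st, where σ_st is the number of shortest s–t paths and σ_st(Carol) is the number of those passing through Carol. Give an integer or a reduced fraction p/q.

Pairs whose geodesics pass through Carol — Rosa–Alice: 1/3; Wendy–Alice: 1/2; Yara–Alice: 2/5; Bao–Alice: 1/2.
All other pairs contribute 0.
Summing the contributions gives betweenness(Carol) = 26/15.

26/15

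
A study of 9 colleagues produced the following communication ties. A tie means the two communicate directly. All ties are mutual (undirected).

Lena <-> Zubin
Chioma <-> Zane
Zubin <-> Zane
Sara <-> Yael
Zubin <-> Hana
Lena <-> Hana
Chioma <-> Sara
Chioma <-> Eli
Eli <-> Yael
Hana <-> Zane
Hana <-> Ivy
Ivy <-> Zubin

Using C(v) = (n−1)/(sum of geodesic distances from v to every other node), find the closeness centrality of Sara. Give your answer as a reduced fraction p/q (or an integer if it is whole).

2/5

Distances from Sara: Chioma:1, Eli:2, Hana:3, Ivy:4, Lena:4, Yael:1, Zane:2, Zubin:3. Sum = 20.
n = 9, so closeness = 8/20 = 2/5.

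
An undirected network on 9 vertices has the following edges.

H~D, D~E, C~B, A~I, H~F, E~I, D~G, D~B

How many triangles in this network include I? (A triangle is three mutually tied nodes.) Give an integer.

0

I's neighbors are A and E, but none of them are tied to each other, so no triangle contains I.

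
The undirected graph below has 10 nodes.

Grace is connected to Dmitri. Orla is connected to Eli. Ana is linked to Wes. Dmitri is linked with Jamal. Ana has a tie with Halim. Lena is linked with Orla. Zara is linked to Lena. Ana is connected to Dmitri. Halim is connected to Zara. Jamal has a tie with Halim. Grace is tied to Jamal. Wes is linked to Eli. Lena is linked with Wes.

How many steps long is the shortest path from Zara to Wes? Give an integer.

2

One shortest route is Zara – Lena – Wes, which uses 2 edges, and Zara and Wes are not directly tied, so nothing shorter exists. So d(Zara,Wes) = 2.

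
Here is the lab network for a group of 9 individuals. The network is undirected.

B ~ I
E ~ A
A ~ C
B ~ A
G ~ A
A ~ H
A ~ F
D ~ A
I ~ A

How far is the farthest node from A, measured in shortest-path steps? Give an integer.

Distances from A: B:1, C:1, D:1, E:1, F:1, G:1, H:1, I:1.
The largest is 1 (to F, B, E, D, I, G, C, and H), so the eccentricity of A is 1.

1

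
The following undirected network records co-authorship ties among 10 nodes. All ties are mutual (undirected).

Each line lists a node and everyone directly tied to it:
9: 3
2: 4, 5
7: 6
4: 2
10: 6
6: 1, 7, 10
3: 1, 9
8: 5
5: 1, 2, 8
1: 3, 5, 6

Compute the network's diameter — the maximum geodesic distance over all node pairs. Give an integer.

Eccentricity of each node (its greatest distance to any other): 1:3, 2:4, 3:4, 4:5, 5:3, 6:4, 7:5, 8:4, 9:5, 10:5.
The maximum eccentricity is 5, realized for instance by the pair 10–4 via 10 – 6 – 1 – 5 – 2 – 4. So the diameter is 5.

5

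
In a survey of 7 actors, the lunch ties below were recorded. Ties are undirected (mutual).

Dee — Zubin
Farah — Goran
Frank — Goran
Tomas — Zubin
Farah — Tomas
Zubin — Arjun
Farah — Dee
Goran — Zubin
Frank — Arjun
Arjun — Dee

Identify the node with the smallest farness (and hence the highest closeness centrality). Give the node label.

Zubin

Farness (sum of distances to all others) for each node — Arjun:9, Dee:9, Farah:9, Frank:11, Goran:9, Tomas:11, Zubin:8.
The smallest farness is 8, for Zubin, so Zubin has the highest closeness.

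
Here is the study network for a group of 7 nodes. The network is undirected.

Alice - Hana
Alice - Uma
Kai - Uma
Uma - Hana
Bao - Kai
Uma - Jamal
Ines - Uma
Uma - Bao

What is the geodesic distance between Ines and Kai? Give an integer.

One shortest route is Ines – Uma – Kai, which uses 2 edges, and Ines and Kai are not directly tied, so nothing shorter exists. So d(Ines,Kai) = 2.

2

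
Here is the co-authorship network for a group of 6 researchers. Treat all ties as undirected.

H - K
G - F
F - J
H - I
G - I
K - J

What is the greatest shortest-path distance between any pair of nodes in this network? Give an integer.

Eccentricity of each node (its greatest distance to any other): F:3, G:3, H:3, I:3, J:3, K:3.
The maximum eccentricity is 3, realized for instance by the pair H–F via H – K – J – F. So the diameter is 3.

3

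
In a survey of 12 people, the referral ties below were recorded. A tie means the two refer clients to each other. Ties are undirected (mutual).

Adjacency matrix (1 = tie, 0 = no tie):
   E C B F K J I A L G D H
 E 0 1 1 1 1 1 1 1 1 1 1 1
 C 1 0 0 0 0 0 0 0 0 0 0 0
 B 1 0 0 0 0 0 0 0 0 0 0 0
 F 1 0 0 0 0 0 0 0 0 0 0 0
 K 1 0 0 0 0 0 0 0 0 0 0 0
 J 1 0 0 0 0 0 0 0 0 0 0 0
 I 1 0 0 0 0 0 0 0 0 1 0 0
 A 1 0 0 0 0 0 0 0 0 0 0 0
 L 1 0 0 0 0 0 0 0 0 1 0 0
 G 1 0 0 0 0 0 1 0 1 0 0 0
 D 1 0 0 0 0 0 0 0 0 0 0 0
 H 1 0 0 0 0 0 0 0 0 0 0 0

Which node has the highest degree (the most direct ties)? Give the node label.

Degrees — A:1, B:1, C:1, D:1, E:11, F:1, G:3, H:1, I:2, J:1, K:1, L:2.
The maximum is 11, attained only by E.

E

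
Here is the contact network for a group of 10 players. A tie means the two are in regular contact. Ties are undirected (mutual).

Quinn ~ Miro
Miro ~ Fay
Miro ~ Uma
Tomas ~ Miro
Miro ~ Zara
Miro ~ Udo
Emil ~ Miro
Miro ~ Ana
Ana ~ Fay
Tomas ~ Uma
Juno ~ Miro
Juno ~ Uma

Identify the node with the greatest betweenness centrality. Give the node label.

Miro

Unnormalized betweenness of each node: Ana:0, Emil:0, Fay:0, Juno:0, Miro:65/2, Quinn:0, Tomas:0, Udo:0, Uma:1/2, Zara:0.
Miro has the largest value, 65/2, making it the main broker — the node through which the most shortest paths run.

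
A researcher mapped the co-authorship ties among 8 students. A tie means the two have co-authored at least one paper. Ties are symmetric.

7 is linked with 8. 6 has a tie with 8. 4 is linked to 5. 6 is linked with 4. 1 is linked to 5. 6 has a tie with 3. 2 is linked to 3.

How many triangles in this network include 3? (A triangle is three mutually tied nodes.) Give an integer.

0

3's neighbors are 2 and 6, but none of them are tied to each other, so no triangle contains 3.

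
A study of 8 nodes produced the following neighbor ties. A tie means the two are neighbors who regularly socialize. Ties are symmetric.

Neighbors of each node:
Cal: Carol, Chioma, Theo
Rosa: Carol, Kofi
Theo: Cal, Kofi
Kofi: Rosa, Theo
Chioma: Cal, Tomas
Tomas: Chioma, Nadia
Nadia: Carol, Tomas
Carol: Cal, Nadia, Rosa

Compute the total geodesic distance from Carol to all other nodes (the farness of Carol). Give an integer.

11

Distances from Carol: Cal:1, Chioma:2, Kofi:2, Nadia:1, Rosa:1, Theo:2, Tomas:2.
Sum = 1 + 2 + 2 + 1 + 1 + 2 + 2 = 11.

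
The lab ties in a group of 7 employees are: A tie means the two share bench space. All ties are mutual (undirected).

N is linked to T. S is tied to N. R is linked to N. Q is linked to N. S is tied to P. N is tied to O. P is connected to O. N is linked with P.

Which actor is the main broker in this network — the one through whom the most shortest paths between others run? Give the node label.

N

Unnormalized betweenness of each node: N:25/2, O:0, P:1/2, Q:0, R:0, S:0, T:0.
N has the largest value, 25/2, making it the main broker — the node through which the most shortest paths run.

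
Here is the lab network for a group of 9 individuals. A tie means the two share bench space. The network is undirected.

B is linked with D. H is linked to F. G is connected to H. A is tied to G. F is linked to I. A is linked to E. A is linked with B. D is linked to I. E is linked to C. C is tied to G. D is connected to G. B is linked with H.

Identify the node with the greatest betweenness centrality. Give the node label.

Unnormalized betweenness of each node: A:5, B:23/6, C:11/6, D:67/12, E:3/4, F:1, G:125/12, H:67/12, I:1.
G has the largest value, 125/12, making it the main broker — the node through which the most shortest paths run.

G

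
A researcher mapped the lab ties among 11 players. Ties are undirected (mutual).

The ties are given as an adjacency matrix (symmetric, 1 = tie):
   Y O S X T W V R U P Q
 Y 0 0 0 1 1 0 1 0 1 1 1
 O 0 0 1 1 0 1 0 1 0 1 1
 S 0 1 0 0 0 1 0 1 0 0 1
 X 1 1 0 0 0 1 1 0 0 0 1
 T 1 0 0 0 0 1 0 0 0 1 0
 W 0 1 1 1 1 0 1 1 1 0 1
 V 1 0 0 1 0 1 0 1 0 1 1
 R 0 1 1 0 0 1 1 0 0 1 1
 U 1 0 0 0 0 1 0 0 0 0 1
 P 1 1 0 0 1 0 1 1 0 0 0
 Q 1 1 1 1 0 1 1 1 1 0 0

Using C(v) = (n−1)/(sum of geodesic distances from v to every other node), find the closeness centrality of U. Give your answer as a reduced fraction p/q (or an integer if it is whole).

10/17

Distances from U: O:2, P:2, Q:1, R:2, S:2, T:2, V:2, W:1, X:2, Y:1. Sum = 17.
n = 11, so closeness = 10/17.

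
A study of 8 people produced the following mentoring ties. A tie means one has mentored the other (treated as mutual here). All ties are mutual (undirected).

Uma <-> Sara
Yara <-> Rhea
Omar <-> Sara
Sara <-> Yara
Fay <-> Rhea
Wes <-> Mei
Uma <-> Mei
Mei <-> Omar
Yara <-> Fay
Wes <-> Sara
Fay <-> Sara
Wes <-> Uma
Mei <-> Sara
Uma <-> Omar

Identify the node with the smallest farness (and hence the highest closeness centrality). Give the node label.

Sara

Farness (sum of distances to all others) for each node — Fay:11, Mei:11, Omar:12, Rhea:16, Sara:8, Uma:11, Wes:12, Yara:11.
The smallest farness is 8, for Sara, so Sara has the highest closeness.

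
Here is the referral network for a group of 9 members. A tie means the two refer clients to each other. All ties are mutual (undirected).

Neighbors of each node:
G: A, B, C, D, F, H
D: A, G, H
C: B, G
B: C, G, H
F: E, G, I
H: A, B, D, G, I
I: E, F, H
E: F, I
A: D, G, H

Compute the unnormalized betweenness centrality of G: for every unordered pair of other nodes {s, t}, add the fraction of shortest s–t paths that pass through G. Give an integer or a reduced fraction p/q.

67/6

Pairs whose geodesics pass through G — F–B: 1; F–C: 1; F–H: 1/2; F–D: 1; F–A: 1; I–C: 2/3; E–B: 1/2; E–C: 1; E–D: 1/2; E–A: 1/2; B–D: 1/2; B–A: 1/2; C–H: 1/2; C–D: 1 … (+1 more pairs).
All other pairs contribute 0.
Summing the contributions gives betweenness(G) = 67/6.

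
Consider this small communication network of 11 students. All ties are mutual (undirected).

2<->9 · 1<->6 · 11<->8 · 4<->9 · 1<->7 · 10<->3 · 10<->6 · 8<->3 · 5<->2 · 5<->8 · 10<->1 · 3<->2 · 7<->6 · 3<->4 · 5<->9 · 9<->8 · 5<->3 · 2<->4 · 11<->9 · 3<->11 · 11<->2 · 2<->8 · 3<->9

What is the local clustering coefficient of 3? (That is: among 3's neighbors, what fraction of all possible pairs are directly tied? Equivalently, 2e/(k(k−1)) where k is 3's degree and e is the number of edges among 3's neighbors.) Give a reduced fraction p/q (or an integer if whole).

11/21

3's neighbors: 2, 4, 5, 8, 9, 10, and 11 (k = 7).
Possible neighbor pairs: C(7,2) = 21. Edges among them: 2–4, 2–5, 2–8, 2–9, 2–11, 4–9, 5–8, 5–9, 8–9, 8–11, 9–11 → e = 11.
Clustering(3) = 11/21.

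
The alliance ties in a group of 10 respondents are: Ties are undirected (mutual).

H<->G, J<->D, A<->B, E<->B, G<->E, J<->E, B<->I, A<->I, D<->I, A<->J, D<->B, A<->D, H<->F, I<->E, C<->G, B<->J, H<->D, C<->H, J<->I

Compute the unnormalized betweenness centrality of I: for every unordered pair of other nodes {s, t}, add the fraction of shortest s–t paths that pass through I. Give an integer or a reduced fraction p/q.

11/12

Pairs whose geodesics pass through I — G–A: 1/4; D–E: 1/3; E–A: 1/3.
All other pairs contribute 0.
Summing the contributions gives betweenness(I) = 11/12.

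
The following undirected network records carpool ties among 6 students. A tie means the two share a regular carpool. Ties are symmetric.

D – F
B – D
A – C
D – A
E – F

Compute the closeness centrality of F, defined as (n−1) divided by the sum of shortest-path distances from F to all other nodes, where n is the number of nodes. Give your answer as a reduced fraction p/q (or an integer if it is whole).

5/9

Distances from F: A:2, B:2, C:3, D:1, E:1. Sum = 9.
n = 6, so closeness = 5/9.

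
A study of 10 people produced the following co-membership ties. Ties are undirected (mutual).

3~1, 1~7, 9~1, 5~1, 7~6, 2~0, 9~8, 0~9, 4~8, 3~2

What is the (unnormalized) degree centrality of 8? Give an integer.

2

8 is directly tied to 4 and 9. That is 2 neighbors, so the degree of 8 is 2.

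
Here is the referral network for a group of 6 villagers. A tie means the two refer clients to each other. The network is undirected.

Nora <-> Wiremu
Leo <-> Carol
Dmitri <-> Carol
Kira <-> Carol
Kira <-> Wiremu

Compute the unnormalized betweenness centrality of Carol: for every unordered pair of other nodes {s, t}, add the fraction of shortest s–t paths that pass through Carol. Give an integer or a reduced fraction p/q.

Pairs whose geodesics pass through Carol — Wiremu–Dmitri: 1; Wiremu–Leo: 1; Dmitri–Leo: 1; Dmitri–Kira: 1; Dmitri–Nora: 1; Leo–Kira: 1; Leo–Nora: 1.
All other pairs contribute 0.
Summing the contributions gives betweenness(Carol) = 7.

7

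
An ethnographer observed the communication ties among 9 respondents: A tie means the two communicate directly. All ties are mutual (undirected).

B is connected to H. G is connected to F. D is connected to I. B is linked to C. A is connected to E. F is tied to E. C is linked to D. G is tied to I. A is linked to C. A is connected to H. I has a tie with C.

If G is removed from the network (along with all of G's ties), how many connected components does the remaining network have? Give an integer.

1

G's neighbors (F and I) remain reachable from one another through other ties, so the rest of the network stays in one piece.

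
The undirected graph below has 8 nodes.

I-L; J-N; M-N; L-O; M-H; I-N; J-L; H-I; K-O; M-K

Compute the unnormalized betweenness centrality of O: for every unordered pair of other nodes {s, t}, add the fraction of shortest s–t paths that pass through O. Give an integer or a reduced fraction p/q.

Pairs whose geodesics pass through O — L–M: 1/4; L–K: 1; J–K: 1/2; I–K: 1/3.
All other pairs contribute 0.
Summing the contributions gives betweenness(O) = 25/12.

25/12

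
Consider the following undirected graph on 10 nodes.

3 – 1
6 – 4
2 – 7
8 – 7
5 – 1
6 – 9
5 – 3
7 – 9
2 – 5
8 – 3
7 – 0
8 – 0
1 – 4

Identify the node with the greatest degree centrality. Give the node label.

7

Degrees — 0:2, 1:3, 2:2, 3:3, 4:2, 5:3, 6:2, 7:4, 8:3, 9:2.
The maximum is 4, attained only by 7.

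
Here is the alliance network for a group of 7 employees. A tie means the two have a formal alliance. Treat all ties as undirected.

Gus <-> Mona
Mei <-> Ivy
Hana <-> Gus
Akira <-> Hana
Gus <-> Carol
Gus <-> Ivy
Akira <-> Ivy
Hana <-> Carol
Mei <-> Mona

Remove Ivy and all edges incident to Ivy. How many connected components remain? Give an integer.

1

Ivy's neighbors (Akira, Gus, and Mei) remain reachable from one another through other ties, so the rest of the network stays in one piece.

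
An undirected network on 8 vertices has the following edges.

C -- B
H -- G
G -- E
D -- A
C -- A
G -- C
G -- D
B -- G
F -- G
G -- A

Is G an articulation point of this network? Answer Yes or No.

Removing G leaves {A, B, C, and D} with no path to {F}, so the network splits into 4 components. G is a cut vertex.

Yes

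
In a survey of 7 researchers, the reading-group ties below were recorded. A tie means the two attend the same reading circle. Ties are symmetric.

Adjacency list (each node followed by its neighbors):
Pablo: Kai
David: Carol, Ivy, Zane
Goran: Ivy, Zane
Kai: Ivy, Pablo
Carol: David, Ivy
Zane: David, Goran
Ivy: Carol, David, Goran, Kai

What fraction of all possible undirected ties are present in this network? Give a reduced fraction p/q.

8/21

There are 8 edges and 7 nodes, so the maximum possible is C(7,2) = 21.
Density = 8/21.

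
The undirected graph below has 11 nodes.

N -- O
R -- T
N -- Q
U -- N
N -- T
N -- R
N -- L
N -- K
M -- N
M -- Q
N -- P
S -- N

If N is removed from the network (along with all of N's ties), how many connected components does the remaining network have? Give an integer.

8

Without N, the remaining ties split the others into: {R, T}; {M, Q}; {L}; {S}; {O}; {K}; {U}; {P}.
That's 8 separate components.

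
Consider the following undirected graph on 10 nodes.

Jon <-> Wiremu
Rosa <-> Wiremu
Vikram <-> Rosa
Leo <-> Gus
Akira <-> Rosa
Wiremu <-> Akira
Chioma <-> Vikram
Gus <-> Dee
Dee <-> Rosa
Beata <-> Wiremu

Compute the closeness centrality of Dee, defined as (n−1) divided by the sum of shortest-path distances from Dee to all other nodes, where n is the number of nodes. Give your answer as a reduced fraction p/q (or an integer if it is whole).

Distances from Dee: Akira:2, Beata:3, Chioma:3, Gus:1, Jon:3, Leo:2, Rosa:1, Vikram:2, Wiremu:2. Sum = 19.
n = 10, so closeness = 9/19.

9/19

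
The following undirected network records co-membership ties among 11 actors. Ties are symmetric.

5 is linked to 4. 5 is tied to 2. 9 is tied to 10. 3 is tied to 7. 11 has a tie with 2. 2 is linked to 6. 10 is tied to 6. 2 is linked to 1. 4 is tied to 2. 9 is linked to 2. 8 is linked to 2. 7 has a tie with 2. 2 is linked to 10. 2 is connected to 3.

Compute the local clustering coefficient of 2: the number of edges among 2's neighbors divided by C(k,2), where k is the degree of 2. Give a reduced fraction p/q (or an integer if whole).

4/45

2's neighbors: 1, 3, 4, 5, 6, 7, 8, 9, 10, and 11 (k = 10).
Possible neighbor pairs: C(10,2) = 45. Edges among them: 3–7, 4–5, 6–10, 9–10 → e = 4.
Clustering(2) = 4/45.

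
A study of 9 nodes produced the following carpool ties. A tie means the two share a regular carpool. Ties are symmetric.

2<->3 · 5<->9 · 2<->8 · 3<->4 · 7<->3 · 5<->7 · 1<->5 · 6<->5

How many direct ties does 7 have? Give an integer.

2

7 is directly tied to 3 and 5. That is 2 neighbors, so the degree of 7 is 2.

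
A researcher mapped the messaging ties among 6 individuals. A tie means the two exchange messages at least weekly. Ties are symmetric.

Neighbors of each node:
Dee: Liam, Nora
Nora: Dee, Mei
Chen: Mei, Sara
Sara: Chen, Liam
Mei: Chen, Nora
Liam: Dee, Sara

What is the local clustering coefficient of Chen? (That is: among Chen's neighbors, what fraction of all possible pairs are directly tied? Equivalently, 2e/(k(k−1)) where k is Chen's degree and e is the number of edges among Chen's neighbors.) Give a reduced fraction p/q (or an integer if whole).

Chen's neighbors: Mei and Sara (k = 2).
Possible neighbor pairs: C(2,2) = 1. Edges among them: none → e = 0.
Clustering(Chen) = 0/1.

0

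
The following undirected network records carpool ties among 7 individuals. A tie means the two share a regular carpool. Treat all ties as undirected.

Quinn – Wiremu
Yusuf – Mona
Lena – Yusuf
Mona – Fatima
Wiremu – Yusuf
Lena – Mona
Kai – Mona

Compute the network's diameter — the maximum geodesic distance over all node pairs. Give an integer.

Eccentricity of each node (its greatest distance to any other): Fatima:4, Kai:4, Lena:3, Mona:3, Quinn:4, Wiremu:3, Yusuf:2.
The maximum eccentricity is 4, realized for instance by the pair Fatima–Quinn via Fatima – Mona – Yusuf – Wiremu – Quinn. So the diameter is 4.

4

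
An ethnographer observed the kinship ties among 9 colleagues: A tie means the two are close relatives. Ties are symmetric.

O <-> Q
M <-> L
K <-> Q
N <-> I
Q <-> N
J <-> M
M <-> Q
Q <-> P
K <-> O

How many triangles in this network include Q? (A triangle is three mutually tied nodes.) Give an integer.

Q's neighbors: K, M, N, O, and P.
Neighbor pairs that are themselves tied: Q–K–O. Each forms one triangle with Q, for 1 in total.

1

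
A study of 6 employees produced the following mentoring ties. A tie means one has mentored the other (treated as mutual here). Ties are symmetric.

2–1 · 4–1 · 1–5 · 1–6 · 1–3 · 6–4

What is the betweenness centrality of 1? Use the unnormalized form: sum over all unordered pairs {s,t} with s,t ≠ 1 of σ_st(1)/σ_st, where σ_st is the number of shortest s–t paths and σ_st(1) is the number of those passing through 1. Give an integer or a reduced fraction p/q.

Pairs whose geodesics pass through 1 — 3–5: 1; 3–6: 1; 3–2: 1; 3–4: 1; 5–6: 1; 5–2: 1; 5–4: 1; 6–2: 1; 2–4: 1.
All other pairs contribute 0.
Summing the contributions gives betweenness(1) = 9.

9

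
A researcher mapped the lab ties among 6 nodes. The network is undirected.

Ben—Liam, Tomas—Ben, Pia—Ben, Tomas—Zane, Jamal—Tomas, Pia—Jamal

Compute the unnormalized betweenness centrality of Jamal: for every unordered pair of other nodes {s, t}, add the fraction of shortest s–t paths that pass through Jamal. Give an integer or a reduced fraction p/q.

Pairs whose geodesics pass through Jamal — Pia–Tomas: 1/2; Pia–Zane: 1/2.
All other pairs contribute 0.
Summing the contributions gives betweenness(Jamal) = 1.

1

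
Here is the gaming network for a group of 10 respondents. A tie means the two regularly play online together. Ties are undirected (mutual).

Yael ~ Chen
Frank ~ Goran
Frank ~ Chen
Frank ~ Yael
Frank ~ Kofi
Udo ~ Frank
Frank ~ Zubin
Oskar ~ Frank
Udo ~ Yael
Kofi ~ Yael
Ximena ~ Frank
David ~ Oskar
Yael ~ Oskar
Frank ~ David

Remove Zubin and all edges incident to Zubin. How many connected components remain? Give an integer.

1

Zubin's neighbors (Frank) remain reachable from one another through other ties, so the rest of the network stays in one piece.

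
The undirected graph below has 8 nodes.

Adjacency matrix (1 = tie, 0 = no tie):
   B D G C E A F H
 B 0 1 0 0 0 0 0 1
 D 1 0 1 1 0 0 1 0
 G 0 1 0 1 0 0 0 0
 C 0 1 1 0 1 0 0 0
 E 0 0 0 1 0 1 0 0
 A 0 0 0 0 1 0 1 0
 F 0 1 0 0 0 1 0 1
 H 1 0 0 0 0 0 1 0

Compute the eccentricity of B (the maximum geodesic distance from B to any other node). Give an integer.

3

Distances from B: A:3, C:2, D:1, E:3, F:2, G:2, H:1.
The largest is 3 (to E and A), so the eccentricity of B is 3.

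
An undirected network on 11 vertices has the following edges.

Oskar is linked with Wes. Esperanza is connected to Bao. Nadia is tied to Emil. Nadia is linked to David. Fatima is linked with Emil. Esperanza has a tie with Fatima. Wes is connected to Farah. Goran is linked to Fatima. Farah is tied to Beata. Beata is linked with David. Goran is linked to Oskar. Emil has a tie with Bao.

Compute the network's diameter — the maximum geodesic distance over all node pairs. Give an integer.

5

Eccentricity of each node (its greatest distance to any other): Bao:5, Beata:5, David:4, Emil:4, Esperanza:5, Farah:5, Fatima:4, Goran:4, Nadia:4, Oskar:4, Wes:5.
The maximum eccentricity is 5, realized for instance by the pair Farah–Esperanza via Farah – Wes – Oskar – Goran – Fatima – Esperanza. So the diameter is 5.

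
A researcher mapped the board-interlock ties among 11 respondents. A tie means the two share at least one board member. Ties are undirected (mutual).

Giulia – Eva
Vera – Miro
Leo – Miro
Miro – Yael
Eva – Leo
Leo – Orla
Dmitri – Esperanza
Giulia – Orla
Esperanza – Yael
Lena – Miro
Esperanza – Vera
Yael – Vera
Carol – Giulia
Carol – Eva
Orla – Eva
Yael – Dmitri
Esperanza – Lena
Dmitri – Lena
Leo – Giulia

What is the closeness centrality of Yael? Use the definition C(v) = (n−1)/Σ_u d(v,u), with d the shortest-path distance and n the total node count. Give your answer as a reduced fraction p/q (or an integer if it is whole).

10/21

Distances from Yael: Carol:4, Dmitri:1, Esperanza:1, Eva:3, Giulia:3, Lena:2, Leo:2, Miro:1, Orla:3, Vera:1. Sum = 21.
n = 11, so closeness = 10/21.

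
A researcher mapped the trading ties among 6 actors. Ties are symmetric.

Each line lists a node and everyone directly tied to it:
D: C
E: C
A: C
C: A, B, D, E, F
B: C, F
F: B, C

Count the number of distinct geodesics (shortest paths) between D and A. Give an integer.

1

The shortest distance is 2, and the only length-2 path is D–C–A. So there is exactly 1 shortest path.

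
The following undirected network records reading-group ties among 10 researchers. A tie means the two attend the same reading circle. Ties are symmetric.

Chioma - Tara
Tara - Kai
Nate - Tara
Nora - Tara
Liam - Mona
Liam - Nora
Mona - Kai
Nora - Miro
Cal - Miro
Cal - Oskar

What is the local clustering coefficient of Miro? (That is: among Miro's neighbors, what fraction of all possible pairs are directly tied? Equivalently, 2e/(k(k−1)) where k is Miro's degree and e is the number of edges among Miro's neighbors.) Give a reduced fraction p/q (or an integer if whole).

0

Miro's neighbors: Cal and Nora (k = 2).
Possible neighbor pairs: C(2,2) = 1. Edges among them: none → e = 0.
Clustering(Miro) = 0/1.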